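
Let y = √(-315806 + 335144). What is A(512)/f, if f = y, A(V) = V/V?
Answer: √19338/19338 ≈ 0.0071911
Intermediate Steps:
A(V) = 1
y = √19338 ≈ 139.06
f = √19338 ≈ 139.06
A(512)/f = 1/√19338 = 1*(√19338/19338) = √19338/19338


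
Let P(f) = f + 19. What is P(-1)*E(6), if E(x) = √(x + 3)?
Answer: 54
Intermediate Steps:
P(f) = 19 + f
E(x) = √(3 + x)
P(-1)*E(6) = (19 - 1)*√(3 + 6) = 18*√9 = 18*3 = 54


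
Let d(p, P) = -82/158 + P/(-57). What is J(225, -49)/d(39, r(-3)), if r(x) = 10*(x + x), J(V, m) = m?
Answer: -73549/801 ≈ -91.822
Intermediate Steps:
r(x) = 20*x (r(x) = 10*(2*x) = 20*x)
d(p, P) = -41/79 - P/57 (d(p, P) = -82*1/158 + P*(-1/57) = -41/79 - P/57)
J(225, -49)/d(39, r(-3)) = -49/(-41/79 - 20*(-3)/57) = -49/(-41/79 - 1/57*(-60)) = -49/(-41/79 + 20/19) = -49/801/1501 = -49*1501/801 = -73549/801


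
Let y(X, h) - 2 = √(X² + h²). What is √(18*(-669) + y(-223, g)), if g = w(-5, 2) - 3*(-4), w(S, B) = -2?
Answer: √(-12040 + √49829) ≈ 108.7*I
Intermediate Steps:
g = 10 (g = -2 - 3*(-4) = -2 + 12 = 10)
y(X, h) = 2 + √(X² + h²)
√(18*(-669) + y(-223, g)) = √(18*(-669) + (2 + √((-223)² + 10²))) = √(-12042 + (2 + √(49729 + 100))) = √(-12042 + (2 + √49829)) = √(-12040 + √49829)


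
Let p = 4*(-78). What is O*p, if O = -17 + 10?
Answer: 2184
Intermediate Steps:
O = -7
p = -312
O*p = -7*(-312) = 2184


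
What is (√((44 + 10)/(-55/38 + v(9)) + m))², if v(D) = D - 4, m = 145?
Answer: 801/5 ≈ 160.20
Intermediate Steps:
v(D) = -4 + D
(√((44 + 10)/(-55/38 + v(9)) + m))² = (√((44 + 10)/(-55/38 + (-4 + 9)) + 145))² = (√(54/(-55*1/38 + 5) + 145))² = (√(54/(-55/38 + 5) + 145))² = (√(54/(135/38) + 145))² = (√(54*(38/135) + 145))² = (√(76/5 + 145))² = (√(801/5))² = (3*√445/5)² = 801/5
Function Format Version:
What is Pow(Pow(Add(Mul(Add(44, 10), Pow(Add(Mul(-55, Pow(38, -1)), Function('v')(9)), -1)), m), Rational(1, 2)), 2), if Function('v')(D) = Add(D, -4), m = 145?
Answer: Rational(801, 5) ≈ 160.20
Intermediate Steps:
Function('v')(D) = Add(-4, D)
Pow(Pow(Add(Mul(Add(44, 10), Pow(Add(Mul(-55, Pow(38, -1)), Function('v')(9)), -1)), m), Rational(1, 2)), 2) = Pow(Pow(Add(Mul(Add(44, 10), Pow(Add(Mul(-55, Pow(38, -1)), Add(-4, 9)), -1)), 145), Rational(1, 2)), 2) = Pow(Pow(Add(Mul(54, Pow(Add(Mul(-55, Rational(1, 38)), 5), -1)), 145), Rational(1, 2)), 2) = Pow(Pow(Add(Mul(54, Pow(Add(Rational(-55, 38), 5), -1)), 145), Rational(1, 2)), 2) = Pow(Pow(Add(Mul(54, Pow(Rational(135, 38), -1)), 145), Rational(1, 2)), 2) = Pow(Pow(Add(Mul(54, Rational(38, 135)), 145), Rational(1, 2)), 2) = Pow(Pow(Add(Rational(76, 5), 145), Rational(1, 2)), 2) = Pow(Pow(Rational(801, 5), Rational(1, 2)), 2) = Pow(Mul(Rational(3, 5), Pow(445, Rational(1, 2))), 2) = Rational(801, 5)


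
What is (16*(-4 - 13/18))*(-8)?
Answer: 5440/9 ≈ 604.44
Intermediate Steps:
(16*(-4 - 13/18))*(-8) = (16*(-85/18))*(-8) = -680/9*(-8) = 5440/9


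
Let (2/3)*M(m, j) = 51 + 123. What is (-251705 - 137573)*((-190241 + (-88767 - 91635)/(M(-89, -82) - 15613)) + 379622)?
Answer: -282962043483723/3838 ≈ -7.3726e+10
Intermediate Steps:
M(m, j) = 261 (M(m, j) = 3*(51 + 123)/2 = (3/2)*174 = 261)
(-251705 - 137573)*((-190241 + (-88767 - 91635)/(M(-89, -82) - 15613)) + 379622) = (-251705 - 137573)*((-190241 + (-88767 - 91635)/(261 - 15613)) + 379622) = -389278*((-190241 - 180402/(-15352)) + 379622) = -389278*((-190241 - 180402*(-1/15352)) + 379622) = -389278*((-190241 + 90201/7676) + 379622) = -389278*(-1460199715/7676 + 379622) = -389278*1453778757/7676 = -282962043483723/3838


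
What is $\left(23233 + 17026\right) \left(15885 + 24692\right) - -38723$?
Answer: $1633628166$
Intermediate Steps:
$\left(23233 + 17026\right) \left(15885 + 24692\right) - -38723 = 40259 \cdot 40577 + 38723 = 1633589443 + 38723 = 1633628166$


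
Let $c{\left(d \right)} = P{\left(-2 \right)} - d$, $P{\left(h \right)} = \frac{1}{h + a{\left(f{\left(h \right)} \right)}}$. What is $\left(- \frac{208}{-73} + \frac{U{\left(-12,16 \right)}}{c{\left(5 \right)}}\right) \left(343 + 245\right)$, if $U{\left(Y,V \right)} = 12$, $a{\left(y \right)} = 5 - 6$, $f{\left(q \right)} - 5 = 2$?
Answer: $\frac{25725}{73} \approx 352.4$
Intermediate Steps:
$f{\left(q \right)} = 7$ ($f{\left(q \right)} = 5 + 2 = 7$)
$a{\left(y \right)} = -1$ ($a{\left(y \right)} = 5 - 6 = -1$)
$P{\left(h \right)} = \frac{1}{-1 + h}$ ($P{\left(h \right)} = \frac{1}{h - 1} = \frac{1}{-1 + h}$)
$c{\left(d \right)} = - \frac{1}{3} - d$ ($c{\left(d \right)} = \frac{1}{-1 - 2} - d = \frac{1}{-3} - d = - \frac{1}{3} - d$)
$\left(- \frac{208}{-73} + \frac{U{\left(-12,16 \right)}}{c{\left(5 \right)}}\right) \left(343 + 245\right) = \left(- \frac{208}{-73} + \frac{12}{- \frac{1}{3} - 5}\right) \left(343 + 245\right) = \left(\left(-208\right) \left(- \frac{1}{73}\right) + \frac{12}{- \frac{1}{3} - 5}\right) 588 = \left(\frac{208}{73} + \frac{12}{- \frac{16}{3}}\right) 588 = \left(\frac{208}{73} + 12 \left(- \frac{3}{16}\right)\right) 588 = \left(\frac{208}{73} - \frac{9}{4}\right) 588 = \frac{175}{292} \cdot 588 = \frac{25725}{73}$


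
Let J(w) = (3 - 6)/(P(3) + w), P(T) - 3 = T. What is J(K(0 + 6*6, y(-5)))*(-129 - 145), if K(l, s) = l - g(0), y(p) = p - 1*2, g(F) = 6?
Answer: 137/6 ≈ 22.833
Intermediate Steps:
P(T) = 3 + T
y(p) = -2 + p (y(p) = p - 2 = -2 + p)
K(l, s) = -6 + l (K(l, s) = l - 1*6 = l - 6 = -6 + l)
J(w) = -3/(6 + w) (J(w) = (3 - 6)/((3 + 3) + w) = -3/(6 + w))
J(K(0 + 6*6, y(-5)))*(-129 - 145) = (-3/(6 + (-6 + (0 + 6*6))))*(-129 - 145) = -3/(6 + (-6 + (0 + 36)))*(-274) = -3/(6 + (-6 + 36))*(-274) = -3/(6 + 30)*(-274) = -3/36*(-274) = -3*1/36*(-274) = -1/12*(-274) = 137/6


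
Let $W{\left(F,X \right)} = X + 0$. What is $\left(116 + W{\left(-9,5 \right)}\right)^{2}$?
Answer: $14641$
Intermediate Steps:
$W{\left(F,X \right)} = X$
$\left(116 + W{\left(-9,5 \right)}\right)^{2} = \left(116 + 5\right)^{2} = 121^{2} = 14641$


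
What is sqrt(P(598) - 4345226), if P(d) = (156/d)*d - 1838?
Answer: 2*I*sqrt(1086727) ≈ 2084.9*I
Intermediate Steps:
P(d) = -1682 (P(d) = 156 - 1838 = -1682)
sqrt(P(598) - 4345226) = sqrt(-1682 - 4345226) = sqrt(-4346908) = 2*I*sqrt(1086727)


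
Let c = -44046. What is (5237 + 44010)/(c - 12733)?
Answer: -49247/56779 ≈ -0.86734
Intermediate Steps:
(5237 + 44010)/(c - 12733) = (5237 + 44010)/(-44046 - 12733) = 49247/(-56779) = 49247*(-1/56779) = -49247/56779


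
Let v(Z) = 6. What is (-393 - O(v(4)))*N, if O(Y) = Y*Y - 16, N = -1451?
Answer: 599263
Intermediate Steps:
O(Y) = -16 + Y**2 (O(Y) = Y**2 - 16 = -16 + Y**2)
(-393 - O(v(4)))*N = (-393 - (-16 + 6**2))*(-1451) = (-393 - (-16 + 36))*(-1451) = (-393 - 1*20)*(-1451) = (-393 - 20)*(-1451) = -413*(-1451) = 599263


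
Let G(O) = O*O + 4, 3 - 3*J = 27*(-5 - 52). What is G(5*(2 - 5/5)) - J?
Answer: -485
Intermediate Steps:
J = 514 (J = 1 - 9*(-5 - 52) = 1 - 9*(-57) = 1 - ⅓*(-1539) = 1 + 513 = 514)
G(O) = 4 + O² (G(O) = O² + 4 = 4 + O²)
G(5*(2 - 5/5)) - J = (4 + (5*(2 - 5/5))²) - 1*514 = (4 + (5*(2 - 5*⅕))²) - 514 = (4 + (5*(2 - 1))²) - 514 = (4 + (5*1)²) - 514 = (4 + 5²) - 514 = (4 + 25) - 514 = 29 - 514 = -485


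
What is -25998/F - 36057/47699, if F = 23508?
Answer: -347951093/186884682 ≈ -1.8618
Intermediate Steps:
-25998/F - 36057/47699 = -25998/23508 - 36057/47699 = -25998*1/23508 - 36057*1/47699 = -4333/3918 - 36057/47699 = -347951093/186884682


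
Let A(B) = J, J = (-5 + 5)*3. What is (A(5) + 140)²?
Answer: 19600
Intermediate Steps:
J = 0 (J = 0*3 = 0)
A(B) = 0
(A(5) + 140)² = (0 + 140)² = 140² = 19600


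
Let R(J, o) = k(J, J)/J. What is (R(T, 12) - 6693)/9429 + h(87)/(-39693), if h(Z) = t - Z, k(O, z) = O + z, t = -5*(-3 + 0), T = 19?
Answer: -88302325/124755099 ≈ -0.70781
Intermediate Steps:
t = 15 (t = -5*(-3) = 15)
R(J, o) = 2 (R(J, o) = (J + J)/J = (2*J)/J = 2)
h(Z) = 15 - Z
(R(T, 12) - 6693)/9429 + h(87)/(-39693) = (2 - 6693)/9429 + (15 - 1*87)/(-39693) = -6691*1/9429 + (15 - 87)*(-1/39693) = -6691/9429 - 72*(-1/39693) = -6691/9429 + 24/13231 = -88302325/124755099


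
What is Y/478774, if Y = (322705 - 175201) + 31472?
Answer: 89488/239387 ≈ 0.37382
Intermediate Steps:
Y = 178976 (Y = 147504 + 31472 = 178976)
Y/478774 = 178976/478774 = 178976*(1/478774) = 89488/239387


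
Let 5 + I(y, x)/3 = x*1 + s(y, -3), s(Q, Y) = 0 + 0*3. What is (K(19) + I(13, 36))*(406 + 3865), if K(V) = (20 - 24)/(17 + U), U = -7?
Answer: 1977473/5 ≈ 3.9549e+5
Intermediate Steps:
K(V) = -⅖ (K(V) = (20 - 24)/(17 - 7) = -4/10 = -4*⅒ = -⅖)
s(Q, Y) = 0 (s(Q, Y) = 0 + 0 = 0)
I(y, x) = -15 + 3*x (I(y, x) = -15 + 3*(x*1 + 0) = -15 + 3*(x + 0) = -15 + 3*x)
(K(19) + I(13, 36))*(406 + 3865) = (-⅖ + (-15 + 3*36))*(406 + 3865) = (-⅖ + (-15 + 108))*4271 = (-⅖ + 93)*4271 = (463/5)*4271 = 1977473/5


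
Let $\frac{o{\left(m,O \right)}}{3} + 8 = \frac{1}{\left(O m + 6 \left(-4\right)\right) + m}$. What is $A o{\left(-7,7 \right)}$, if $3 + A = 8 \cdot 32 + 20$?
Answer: $- \frac{524979}{80} \approx -6562.2$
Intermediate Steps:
$o{\left(m,O \right)} = -24 + \frac{3}{-24 + m + O m}$ ($o{\left(m,O \right)} = -24 + \frac{3}{\left(O m + 6 \left(-4\right)\right) + m} = -24 + \frac{3}{\left(O m - 24\right) + m} = -24 + \frac{3}{\left(-24 + O m\right) + m} = -24 + \frac{3}{-24 + m + O m}$)
$A = 273$ ($A = -3 + \left(8 \cdot 32 + 20\right) = -3 + \left(256 + 20\right) = -3 + 276 = 273$)
$A o{\left(-7,7 \right)} = 273 \frac{3 \left(193 - -56 - 56 \left(-7\right)\right)}{-24 - 7 + 7 \left(-7\right)} = 273 \frac{3 \left(193 + 56 + 392\right)}{-24 - 7 - 49} = 273 \cdot 3 \frac{1}{-80} \cdot 641 = 273 \cdot 3 \left(- \frac{1}{80}\right) 641 = 273 \left(- \frac{1923}{80}\right) = - \frac{524979}{80}$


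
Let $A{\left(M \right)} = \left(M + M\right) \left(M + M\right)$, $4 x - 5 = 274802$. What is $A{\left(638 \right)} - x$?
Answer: $\frac{6237897}{4} \approx 1.5595 \cdot 10^{6}$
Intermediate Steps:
$x = \frac{274807}{4}$ ($x = \frac{5}{4} + \frac{1}{4} \cdot 274802 = \frac{5}{4} + \frac{137401}{2} = \frac{274807}{4} \approx 68702.0$)
$A{\left(M \right)} = 4 M^{2}$ ($A{\left(M \right)} = 2 M 2 M = 4 M^{2}$)
$A{\left(638 \right)} - x = 4 \cdot 638^{2} - \frac{274807}{4} = 4 \cdot 407044 - \frac{274807}{4} = 1628176 - \frac{274807}{4} = \frac{6237897}{4}$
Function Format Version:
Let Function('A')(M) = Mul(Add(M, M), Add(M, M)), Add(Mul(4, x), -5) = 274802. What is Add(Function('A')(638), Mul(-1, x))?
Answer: Rational(6237897, 4) ≈ 1.5595e+6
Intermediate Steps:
x = Rational(274807, 4) (x = Add(Rational(5, 4), Mul(Rational(1, 4), 274802)) = Add(Rational(5, 4), Rational(137401, 2)) = Rational(274807, 4) ≈ 68702.)
Function('A')(M) = Mul(4, Pow(M, 2)) (Function('A')(M) = Mul(Mul(2, M), Mul(2, M)) = Mul(4, Pow(M, 2)))
Add(Function('A')(638), Mul(-1, x)) = Add(Mul(4, Pow(638, 2)), Mul(-1, Rational(274807, 4))) = Add(Mul(4, 407044), Rational(-274807, 4)) = Add(1628176, Rational(-274807, 4)) = Rational(6237897, 4)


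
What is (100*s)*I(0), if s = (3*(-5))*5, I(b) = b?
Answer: 0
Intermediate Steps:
s = -75 (s = -15*5 = -75)
(100*s)*I(0) = (100*(-75))*0 = -7500*0 = 0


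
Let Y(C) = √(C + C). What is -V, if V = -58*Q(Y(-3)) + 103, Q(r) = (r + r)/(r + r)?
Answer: -45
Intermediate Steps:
Y(C) = √2*√C (Y(C) = √(2*C) = √2*√C)
Q(r) = 1 (Q(r) = (2*r)/((2*r)) = (2*r)*(1/(2*r)) = 1)
V = 45 (V = -58*1 + 103 = -58 + 103 = 45)
-V = -1*45 = -45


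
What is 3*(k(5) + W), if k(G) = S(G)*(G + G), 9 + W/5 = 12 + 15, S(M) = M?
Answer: 420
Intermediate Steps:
W = 90 (W = -45 + 5*(12 + 15) = -45 + 5*27 = -45 + 135 = 90)
k(G) = 2*G² (k(G) = G*(G + G) = G*(2*G) = 2*G²)
3*(k(5) + W) = 3*(2*5² + 90) = 3*(2*25 + 90) = 3*(50 + 90) = 3*140 = 420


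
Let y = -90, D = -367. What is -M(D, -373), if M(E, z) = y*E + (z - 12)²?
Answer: -181255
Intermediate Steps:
M(E, z) = (-12 + z)² - 90*E (M(E, z) = -90*E + (z - 12)² = -90*E + (-12 + z)² = (-12 + z)² - 90*E)
-M(D, -373) = -((-12 - 373)² - 90*(-367)) = -((-385)² + 33030) = -(148225 + 33030) = -1*181255 = -181255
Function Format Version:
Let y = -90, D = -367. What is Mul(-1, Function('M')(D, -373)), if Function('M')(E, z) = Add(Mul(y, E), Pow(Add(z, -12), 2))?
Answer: -181255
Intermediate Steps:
Function('M')(E, z) = Add(Pow(Add(-12, z), 2), Mul(-90, E)) (Function('M')(E, z) = Add(Mul(-90, E), Pow(Add(z, -12), 2)) = Add(Mul(-90, E), Pow(Add(-12, z), 2)) = Add(Pow(Add(-12, z), 2), Mul(-90, E)))
Mul(-1, Function('M')(D, -373)) = Mul(-1, Add(Pow(Add(-12, -373), 2), Mul(-90, -367))) = Mul(-1, Add(Pow(-385, 2), 33030)) = Mul(-1, Add(148225, 33030)) = Mul(-1, 181255) = -181255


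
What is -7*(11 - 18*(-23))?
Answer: -2975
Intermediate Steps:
-7*(11 - 18*(-23)) = -7*(11 + 414) = -7*425 = -2975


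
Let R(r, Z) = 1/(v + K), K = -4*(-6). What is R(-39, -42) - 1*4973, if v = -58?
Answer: -169083/34 ≈ -4973.0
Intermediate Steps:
K = 24
R(r, Z) = -1/34 (R(r, Z) = 1/(-58 + 24) = 1/(-34) = -1/34)
R(-39, -42) - 1*4973 = -1/34 - 1*4973 = -1/34 - 4973 = -169083/34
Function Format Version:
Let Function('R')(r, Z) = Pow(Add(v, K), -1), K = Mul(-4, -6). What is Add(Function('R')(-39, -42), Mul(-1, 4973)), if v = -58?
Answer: Rational(-169083, 34) ≈ -4973.0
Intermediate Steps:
K = 24
Function('R')(r, Z) = Rational(-1, 34) (Function('R')(r, Z) = Pow(Add(-58, 24), -1) = Pow(-34, -1) = Rational(-1, 34))
Add(Function('R')(-39, -42), Mul(-1, 4973)) = Add(Rational(-1, 34), Mul(-1, 4973)) = Add(Rational(-1, 34), -4973) = Rational(-169083, 34)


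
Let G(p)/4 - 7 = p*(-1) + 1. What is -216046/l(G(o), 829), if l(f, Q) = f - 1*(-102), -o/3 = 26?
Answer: -108023/223 ≈ -484.41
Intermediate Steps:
o = -78 (o = -3*26 = -78)
G(p) = 32 - 4*p (G(p) = 28 + 4*(p*(-1) + 1) = 28 + 4*(-p + 1) = 28 + 4*(1 - p) = 28 + (4 - 4*p) = 32 - 4*p)
l(f, Q) = 102 + f (l(f, Q) = f + 102 = 102 + f)
-216046/l(G(o), 829) = -216046/(102 + (32 - 4*(-78))) = -216046/(102 + (32 + 312)) = -216046/(102 + 344) = -216046/446 = -216046*1/446 = -108023/223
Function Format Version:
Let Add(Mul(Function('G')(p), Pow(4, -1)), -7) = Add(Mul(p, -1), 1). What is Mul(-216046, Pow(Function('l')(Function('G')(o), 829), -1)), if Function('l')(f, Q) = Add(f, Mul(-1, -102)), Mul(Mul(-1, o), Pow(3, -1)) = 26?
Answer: Rational(-108023, 223) ≈ -484.41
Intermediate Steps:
o = -78 (o = Mul(-3, 26) = -78)
Function('G')(p) = Add(32, Mul(-4, p)) (Function('G')(p) = Add(28, Mul(4, Add(Mul(p, -1), 1))) = Add(28, Mul(4, Add(Mul(-1, p), 1))) = Add(28, Mul(4, Add(1, Mul(-1, p)))) = Add(28, Add(4, Mul(-4, p))) = Add(32, Mul(-4, p)))
Function('l')(f, Q) = Add(102, f) (Function('l')(f, Q) = Add(f, 102) = Add(102, f))
Mul(-216046, Pow(Function('l')(Function('G')(o), 829), -1)) = Mul(-216046, Pow(Add(102, Add(32, Mul(-4, -78))), -1)) = Mul(-216046, Pow(Add(102, Add(32, 312)), -1)) = Mul(-216046, Pow(Add(102, 344), -1)) = Mul(-216046, Pow(446, -1)) = Mul(-216046, Rational(1, 446)) = Rational(-108023, 223)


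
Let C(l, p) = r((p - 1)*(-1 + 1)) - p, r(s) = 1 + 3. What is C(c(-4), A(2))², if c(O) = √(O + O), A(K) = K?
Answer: 4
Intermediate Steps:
c(O) = √2*√O (c(O) = √(2*O) = √2*√O)
r(s) = 4
C(l, p) = 4 - p
C(c(-4), A(2))² = (4 - 1*2)² = (4 - 2)² = 2² = 4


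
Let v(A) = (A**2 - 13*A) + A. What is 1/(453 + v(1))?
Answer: 1/442 ≈ 0.0022624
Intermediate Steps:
v(A) = A**2 - 12*A
1/(453 + v(1)) = 1/(453 + 1*(-12 + 1)) = 1/(453 + 1*(-11)) = 1/(453 - 11) = 1/442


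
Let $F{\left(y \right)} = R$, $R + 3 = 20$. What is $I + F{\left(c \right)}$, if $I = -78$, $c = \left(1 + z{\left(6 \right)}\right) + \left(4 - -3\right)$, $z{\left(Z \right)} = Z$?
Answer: $-61$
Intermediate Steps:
$R = 17$ ($R = -3 + 20 = 17$)
$c = 14$ ($c = \left(1 + 6\right) + \left(4 - -3\right) = 7 + \left(4 + 3\right) = 7 + 7 = 14$)
$F{\left(y \right)} = 17$
$I + F{\left(c \right)} = -78 + 17 = -61$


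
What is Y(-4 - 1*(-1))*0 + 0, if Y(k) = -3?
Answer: 0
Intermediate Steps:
Y(-4 - 1*(-1))*0 + 0 = -3*0 + 0 = 0 + 0 = 0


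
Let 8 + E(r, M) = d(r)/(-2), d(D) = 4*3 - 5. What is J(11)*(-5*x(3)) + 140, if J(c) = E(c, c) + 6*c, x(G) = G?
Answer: -1355/2 ≈ -677.50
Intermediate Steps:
d(D) = 7 (d(D) = 12 - 5 = 7)
E(r, M) = -23/2 (E(r, M) = -8 + 7/(-2) = -8 + 7*(-½) = -8 - 7/2 = -23/2)
J(c) = -23/2 + 6*c
J(11)*(-5*x(3)) + 140 = (-23/2 + 6*11)*(-5*3) + 140 = (-23/2 + 66)*(-15) + 140 = (109/2)*(-15) + 140 = -1635/2 + 140 = -1355/2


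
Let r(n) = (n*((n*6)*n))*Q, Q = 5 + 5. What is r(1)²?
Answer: 3600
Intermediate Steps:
Q = 10
r(n) = 60*n³ (r(n) = (n*((n*6)*n))*10 = (n*((6*n)*n))*10 = (n*(6*n²))*10 = (6*n³)*10 = 60*n³)
r(1)² = (60*1³)² = (60*1)² = 60² = 3600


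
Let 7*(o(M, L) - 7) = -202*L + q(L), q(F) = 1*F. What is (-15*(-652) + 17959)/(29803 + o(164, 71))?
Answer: 194173/194399 ≈ 0.99884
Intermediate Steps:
q(F) = F
o(M, L) = 7 - 201*L/7 (o(M, L) = 7 + (-202*L + L)/7 = 7 + (-201*L)/7 = 7 - 201*L/7)
(-15*(-652) + 17959)/(29803 + o(164, 71)) = (-15*(-652) + 17959)/(29803 + (7 - 201/7*71)) = (9780 + 17959)/(29803 + (7 - 14271/7)) = 27739/(29803 - 14222/7) = 27739/(194399/7) = 27739*(7/194399) = 194173/194399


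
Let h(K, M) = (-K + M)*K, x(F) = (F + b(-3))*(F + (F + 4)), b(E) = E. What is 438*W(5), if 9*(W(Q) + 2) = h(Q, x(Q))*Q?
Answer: 81322/3 ≈ 27107.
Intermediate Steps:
x(F) = (-3 + F)*(4 + 2*F) (x(F) = (F - 3)*(F + (F + 4)) = (-3 + F)*(F + (4 + F)) = (-3 + F)*(4 + 2*F))
h(K, M) = K*(M - K) (h(K, M) = (M - K)*K = K*(M - K))
W(Q) = -2 + Q²*(-12 - 3*Q + 2*Q²)/9 (W(Q) = -2 + ((Q*((-12 - 2*Q + 2*Q²) - Q))*Q)/9 = -2 + ((Q*(-12 - 3*Q + 2*Q²))*Q)/9 = -2 + (Q²*(-12 - 3*Q + 2*Q²))/9 = -2 + Q²*(-12 - 3*Q + 2*Q²)/9)
438*W(5) = 438*(-2 + (⅑)*5²*(-12 - 3*5 + 2*5²)) = 438*(-2 + (⅑)*25*(-12 - 15 + 2*25)) = 438*(-2 + (⅑)*25*(-12 - 15 + 50)) = 438*(-2 + (⅑)*25*23) = 438*(-2 + 575/9) = 438*(557/9) = 81322/3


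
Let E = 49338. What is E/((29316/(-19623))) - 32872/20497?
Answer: -3307555077305/100148342 ≈ -33027.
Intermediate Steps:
E/((29316/(-19623))) - 32872/20497 = 49338/((29316/(-19623))) - 32872/20497 = 49338/((29316*(-1/19623))) - 32872*1/20497 = 49338/(-9772/6541) - 32872/20497 = 49338*(-6541/9772) - 32872/20497 = -161359929/4886 - 32872/20497 = -3307555077305/100148342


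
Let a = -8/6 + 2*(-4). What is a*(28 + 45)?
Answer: -2044/3 ≈ -681.33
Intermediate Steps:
a = -28/3 (a = -8*⅙ - 8 = -4/3 - 8 = -28/3 ≈ -9.3333)
a*(28 + 45) = -28*(28 + 45)/3 = -28/3*73 = -2044/3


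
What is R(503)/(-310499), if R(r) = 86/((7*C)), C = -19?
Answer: 86/41296367 ≈ 2.0825e-6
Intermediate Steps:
R(r) = -86/133 (R(r) = 86/((7*(-19))) = 86/(-133) = 86*(-1/133) = -86/133)
R(503)/(-310499) = -86/133/(-310499) = -86/133*(-1/310499) = 86/41296367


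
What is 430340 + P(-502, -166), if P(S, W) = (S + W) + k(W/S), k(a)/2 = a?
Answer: 107847838/251 ≈ 4.2967e+5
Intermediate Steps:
k(a) = 2*a
P(S, W) = S + W + 2*W/S (P(S, W) = (S + W) + 2*(W/S) = (S + W) + 2*W/S = S + W + 2*W/S)
430340 + P(-502, -166) = 430340 + (-502 - 166 + 2*(-166)/(-502)) = 430340 + (-502 - 166 + 2*(-166)*(-1/502)) = 430340 + (-502 - 166 + 166/251) = 430340 - 167502/251 = 107847838/251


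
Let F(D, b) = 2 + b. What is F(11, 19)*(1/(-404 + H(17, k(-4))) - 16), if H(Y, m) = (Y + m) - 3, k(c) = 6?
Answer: -43015/128 ≈ -336.05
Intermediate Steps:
H(Y, m) = -3 + Y + m
F(11, 19)*(1/(-404 + H(17, k(-4))) - 16) = (2 + 19)*(1/(-404 + (-3 + 17 + 6)) - 16) = 21*(1/(-404 + 20) - 16) = 21*(1/(-384) - 16) = 21*(-1/384 - 16) = 21*(-6145/384) = -43015/128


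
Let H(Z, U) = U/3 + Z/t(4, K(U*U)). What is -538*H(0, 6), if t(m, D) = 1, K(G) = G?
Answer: -1076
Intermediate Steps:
H(Z, U) = Z + U/3 (H(Z, U) = U/3 + Z/1 = U*(⅓) + Z*1 = U/3 + Z = Z + U/3)
-538*H(0, 6) = -538*(0 + (⅓)*6) = -538*(0 + 2) = -538*2 = -1076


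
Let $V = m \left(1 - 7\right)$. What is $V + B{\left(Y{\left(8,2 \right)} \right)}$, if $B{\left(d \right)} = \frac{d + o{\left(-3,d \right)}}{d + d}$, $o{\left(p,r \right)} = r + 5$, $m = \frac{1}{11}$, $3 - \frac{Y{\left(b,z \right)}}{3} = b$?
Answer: $\frac{19}{66} \approx 0.28788$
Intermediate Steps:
$Y{\left(b,z \right)} = 9 - 3 b$
$m = \frac{1}{11} \approx 0.090909$
$o{\left(p,r \right)} = 5 + r$
$B{\left(d \right)} = \frac{5 + 2 d}{2 d}$ ($B{\left(d \right)} = \frac{d + \left(5 + d\right)}{d + d} = \frac{5 + 2 d}{2 d}$)
$V = - \frac{6}{11}$ ($V = \frac{1 - 7}{11} = \frac{1}{11} \left(-6\right) = - \frac{6}{11} \approx -0.54545$)
$V + B{\left(Y{\left(8,2 \right)} \right)} = - \frac{6}{11} + \frac{\frac{5}{2} + \left(9 - 24\right)}{9 - 24} = - \frac{6}{11} + \frac{\frac{5}{2} - 15}{-15} = - \frac{6}{11} - - \frac{5}{6} = - \frac{6}{11} + \frac{5}{6} = \frac{19}{66}$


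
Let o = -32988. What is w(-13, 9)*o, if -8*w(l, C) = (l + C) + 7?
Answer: 24741/2 ≈ 12371.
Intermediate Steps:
w(l, C) = -7/8 - C/8 - l/8 (w(l, C) = -((l + C) + 7)/8 = -((C + l) + 7)/8 = -(7 + C + l)/8 = -7/8 - C/8 - l/8)
w(-13, 9)*o = (-7/8 - ⅛*9 - ⅛*(-13))*(-32988) = (-7/8 - 9/8 + 13/8)*(-32988) = -3/8*(-32988) = 24741/2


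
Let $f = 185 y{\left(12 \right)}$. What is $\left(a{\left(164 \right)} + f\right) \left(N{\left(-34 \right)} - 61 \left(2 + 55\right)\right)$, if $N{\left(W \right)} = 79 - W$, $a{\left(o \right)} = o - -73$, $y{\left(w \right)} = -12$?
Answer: $6670812$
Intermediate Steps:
$a{\left(o \right)} = 73 + o$ ($a{\left(o \right)} = o + 73 = 73 + o$)
$f = -2220$ ($f = 185 \left(-12\right) = -2220$)
$\left(a{\left(164 \right)} + f\right) \left(N{\left(-34 \right)} - 61 \left(2 + 55\right)\right) = \left(\left(73 + 164\right) - 2220\right) \left(\left(79 - -34\right) - 61 \left(2 + 55\right)\right) = \left(237 - 2220\right) \left(\left(79 + 34\right) - 3477\right) = - 1983 \left(113 - 3477\right) = \left(-1983\right) \left(-3364\right) = 6670812$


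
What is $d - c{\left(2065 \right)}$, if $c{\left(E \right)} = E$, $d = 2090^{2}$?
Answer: $4366035$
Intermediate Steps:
$d = 4368100$
$d - c{\left(2065 \right)} = 4368100 - 2065 = 4366035$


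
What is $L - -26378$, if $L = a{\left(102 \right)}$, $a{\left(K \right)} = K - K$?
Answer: $26378$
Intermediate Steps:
$a{\left(K \right)} = 0$
$L = 0$
$L - -26378 = 0 - -26378 = 0 + 26378 = 26378$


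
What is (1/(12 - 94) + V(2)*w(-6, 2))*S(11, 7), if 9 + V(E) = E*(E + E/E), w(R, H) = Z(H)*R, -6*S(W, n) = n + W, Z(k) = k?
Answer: -8853/82 ≈ -107.96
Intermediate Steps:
S(W, n) = -W/6 - n/6 (S(W, n) = -(n + W)/6 = -(W + n)/6 = -W/6 - n/6)
w(R, H) = H*R
V(E) = -9 + E*(1 + E) (V(E) = -9 + E*(E + E/E) = -9 + E*(E + 1) = -9 + E*(1 + E))
(1/(12 - 94) + V(2)*w(-6, 2))*S(11, 7) = (1/(12 - 94) + (-9 + 2 + 2²)*(2*(-6)))*(-⅙*11 - ⅙*7) = (1/(-82) + (-9 + 2 + 4)*(-12))*(-11/6 - 7/6) = (-1/82 - 3*(-12))*(-3) = (-1/82 + 36)*(-3) = (2951/82)*(-3) = -8853/82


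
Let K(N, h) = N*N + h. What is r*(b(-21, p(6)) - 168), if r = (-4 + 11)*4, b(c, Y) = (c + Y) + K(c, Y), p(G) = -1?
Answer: 7000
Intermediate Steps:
K(N, h) = h + N² (K(N, h) = N² + h = h + N²)
b(c, Y) = c + c² + 2*Y (b(c, Y) = (c + Y) + (Y + c²) = (Y + c) + (Y + c²) = c + c² + 2*Y)
r = 28 (r = 7*4 = 28)
r*(b(-21, p(6)) - 168) = 28*((-21 + (-21)² + 2*(-1)) - 168) = 28*((-21 + 441 - 2) - 168) = 28*(418 - 168) = 28*250 = 7000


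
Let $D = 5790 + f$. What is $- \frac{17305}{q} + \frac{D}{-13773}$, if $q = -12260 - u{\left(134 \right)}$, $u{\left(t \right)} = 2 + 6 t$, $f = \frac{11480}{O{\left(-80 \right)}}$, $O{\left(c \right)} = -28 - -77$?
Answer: $\frac{1117399135}{1259706126} \approx 0.88703$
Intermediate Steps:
$O{\left(c \right)} = 49$ ($O{\left(c \right)} = -28 + 77 = 49$)
$f = \frac{1640}{7}$ ($f = \frac{11480}{49} = 11480 \cdot \frac{1}{49} = \frac{1640}{7} \approx 234.29$)
$D = \frac{42170}{7}$ ($D = 5790 + \frac{1640}{7} = \frac{42170}{7} \approx 6024.3$)
$q = -13066$ ($q = -12260 - \left(2 + 6 \cdot 134\right) = -12260 - \left(2 + 804\right) = -12260 - 806 = -13066$)
$- \frac{17305}{q} + \frac{D}{-13773} = - \frac{17305}{-13066} + \frac{42170}{7 \left(-13773\right)} = \left(-17305\right) \left(- \frac{1}{13066}\right) + \frac{42170}{7} \left(- \frac{1}{13773}\right) = \frac{17305}{13066} - \frac{42170}{96411} = \frac{1117399135}{1259706126}$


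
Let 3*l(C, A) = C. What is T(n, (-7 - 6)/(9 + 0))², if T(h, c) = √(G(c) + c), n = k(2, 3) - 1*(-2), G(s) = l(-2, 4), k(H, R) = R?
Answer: -19/9 ≈ -2.1111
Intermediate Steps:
l(C, A) = C/3
G(s) = -⅔ (G(s) = (⅓)*(-2) = -⅔)
n = 5 (n = 3 - 1*(-2) = 3 + 2 = 5)
T(h, c) = √(-⅔ + c)
T(n, (-7 - 6)/(9 + 0))² = (√(-6 + 9*((-7 - 6)/(9 + 0)))/3)² = (√(-6 + 9*(-13/9))/3)² = (√(-6 - 13)/3)² = (√(-19)/3)² = ((I*√19)/3)² = (I*√19/3)² = -19/9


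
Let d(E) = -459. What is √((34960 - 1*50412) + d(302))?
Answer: I*√15911 ≈ 126.14*I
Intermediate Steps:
√((34960 - 1*50412) + d(302)) = √((34960 - 1*50412) - 459) = √((34960 - 50412) - 459) = √(-15452 - 459) = √(-15911) = I*√15911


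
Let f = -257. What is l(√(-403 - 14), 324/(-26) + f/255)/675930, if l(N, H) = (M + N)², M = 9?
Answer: (9 + I*√417)²/675930 ≈ -0.00049709 + 0.0005438*I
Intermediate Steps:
l(N, H) = (9 + N)²
l(√(-403 - 14), 324/(-26) + f/255)/675930 = (9 + √(-403 - 14))²/675930 = (9 + √(-417))²*(1/675930) = (9 + I*√417)²*(1/675930) = (9 + I*√417)²/675930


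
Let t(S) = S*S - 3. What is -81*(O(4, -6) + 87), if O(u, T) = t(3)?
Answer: -7533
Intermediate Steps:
t(S) = -3 + S**2 (t(S) = S**2 - 3 = -3 + S**2)
O(u, T) = 6 (O(u, T) = -3 + 3**2 = -3 + 9 = 6)
-81*(O(4, -6) + 87) = -81*(6 + 87) = -81*93 = -7533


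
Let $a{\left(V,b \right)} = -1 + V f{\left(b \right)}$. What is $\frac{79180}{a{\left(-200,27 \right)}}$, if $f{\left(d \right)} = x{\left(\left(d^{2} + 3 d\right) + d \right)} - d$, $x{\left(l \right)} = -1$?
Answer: $\frac{79180}{5599} \approx 14.142$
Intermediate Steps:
$f{\left(d \right)} = -1 - d$
$a{\left(V,b \right)} = -1 + V \left(-1 - b\right)$
$\frac{79180}{a{\left(-200,27 \right)}} = \frac{79180}{-1 - - 200 \left(1 + 27\right)} = \frac{79180}{-1 - \left(-200\right) 28} = \frac{79180}{-1 + 5600} = \frac{79180}{5599}$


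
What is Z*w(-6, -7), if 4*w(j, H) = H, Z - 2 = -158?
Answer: 273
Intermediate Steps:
Z = -156 (Z = 2 - 158 = -156)
w(j, H) = H/4
Z*w(-6, -7) = -39*(-7) = -156*(-7/4) = 273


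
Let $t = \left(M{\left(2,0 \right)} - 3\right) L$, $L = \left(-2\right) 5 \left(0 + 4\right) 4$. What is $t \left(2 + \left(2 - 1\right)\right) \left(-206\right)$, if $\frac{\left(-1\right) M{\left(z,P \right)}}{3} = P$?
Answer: $-296640$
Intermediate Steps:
$M{\left(z,P \right)} = - 3 P$
$L = -160$ ($L = - 10 \cdot 4 \cdot 4 = \left(-10\right) 16 = -160$)
$t = 480$ ($t = \left(\left(-3\right) 0 - 3\right) \left(-160\right) = \left(0 - 3\right) \left(-160\right) = \left(-3\right) \left(-160\right) = 480$)
$t \left(2 + \left(2 - 1\right)\right) \left(-206\right) = 480 \left(2 + \left(2 - 1\right)\right) \left(-206\right) = 480 \left(2 + 1\right) \left(-206\right) = 480 \cdot 3 \left(-206\right) = 1440 \left(-206\right) = -296640$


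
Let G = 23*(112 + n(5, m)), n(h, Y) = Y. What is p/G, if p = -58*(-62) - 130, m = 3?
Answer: 3466/2645 ≈ 1.3104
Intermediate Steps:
G = 2645 (G = 23*(112 + 3) = 23*115 = 2645)
p = 3466 (p = 3596 - 130 = 3466)
p/G = 3466/2645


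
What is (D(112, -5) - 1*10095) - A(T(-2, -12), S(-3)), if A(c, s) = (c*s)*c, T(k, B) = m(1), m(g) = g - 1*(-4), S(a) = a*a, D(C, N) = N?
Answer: -10325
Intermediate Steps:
S(a) = a²
m(g) = 4 + g (m(g) = g + 4 = 4 + g)
T(k, B) = 5 (T(k, B) = 4 + 1 = 5)
A(c, s) = s*c²
(D(112, -5) - 1*10095) - A(T(-2, -12), S(-3)) = (-5 - 1*10095) - (-3)²*5² = (-5 - 10095) - 9*25 = -10100 - 1*225 = -10100 - 225 = -10325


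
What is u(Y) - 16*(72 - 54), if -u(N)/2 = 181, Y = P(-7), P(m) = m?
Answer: -650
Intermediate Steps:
Y = -7
u(N) = -362 (u(N) = -2*181 = -362)
u(Y) - 16*(72 - 54) = -362 - 16*(72 - 54) = -362 - 16*18 = -362 - 1*288 = -362 - 288 = -650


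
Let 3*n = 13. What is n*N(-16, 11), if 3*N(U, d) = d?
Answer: 143/9 ≈ 15.889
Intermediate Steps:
n = 13/3 (n = (1/3)*13 = 13/3 ≈ 4.3333)
N(U, d) = d/3
n*N(-16, 11) = 13*((1/3)*11)/3 = (13/3)*(11/3) = 143/9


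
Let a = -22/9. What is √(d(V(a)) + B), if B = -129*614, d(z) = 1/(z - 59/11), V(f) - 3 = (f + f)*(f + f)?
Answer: I*√29168075558310/19190 ≈ 281.44*I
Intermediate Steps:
a = -22/9 (a = -22*⅑ = -22/9 ≈ -2.4444)
V(f) = 3 + 4*f² (V(f) = 3 + (f + f)*(f + f) = 3 + (2*f)*(2*f) = 3 + 4*f²)
d(z) = 1/(-59/11 + z) (d(z) = 1/(z - 59*1/11) = 1/(z - 59/11) = 1/(-59/11 + z))
B = -79206
√(d(V(a)) + B) = √(11/(-59 + 11*(3 + 4*(-22/9)²)) - 79206) = √(11/(-59 + 11*(3 + 4*(484/81))) - 79206) = √(11/(-59 + 11*(3 + 1936/81)) - 79206) = √(11/(-59 + 11*(2179/81)) - 79206) = √(11/(-59 + 23969/81) - 79206) = √(11/(19190/81) - 79206) = √(11*(81/19190) - 79206) = √(891/19190 - 79206) = √(-1519962249/19190) = I*√29168075558310/19190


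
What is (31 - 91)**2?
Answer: 3600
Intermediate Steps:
(31 - 91)**2 = (-60)**2 = 3600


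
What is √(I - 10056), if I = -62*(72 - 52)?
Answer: 4*I*√706 ≈ 106.28*I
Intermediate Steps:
I = -1240 (I = -62*20 = -1240)
√(I - 10056) = √(-1240 - 10056) = √(-11296) = 4*I*√706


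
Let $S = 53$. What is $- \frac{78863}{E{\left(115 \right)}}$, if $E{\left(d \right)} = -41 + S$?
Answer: $- \frac{78863}{12} \approx -6571.9$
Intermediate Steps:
$E{\left(d \right)} = 12$ ($E{\left(d \right)} = -41 + 53 = 12$)
$- \frac{78863}{E{\left(115 \right)}} = - \frac{78863}{12}$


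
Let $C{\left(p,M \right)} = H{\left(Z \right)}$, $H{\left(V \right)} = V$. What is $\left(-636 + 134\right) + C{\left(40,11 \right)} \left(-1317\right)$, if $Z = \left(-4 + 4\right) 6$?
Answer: $-502$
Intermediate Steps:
$Z = 0$ ($Z = 0 \cdot 6 = 0$)
$C{\left(p,M \right)} = 0$
$\left(-636 + 134\right) + C{\left(40,11 \right)} \left(-1317\right) = \left(-636 + 134\right) + 0 \left(-1317\right) = -502 + 0 = -502$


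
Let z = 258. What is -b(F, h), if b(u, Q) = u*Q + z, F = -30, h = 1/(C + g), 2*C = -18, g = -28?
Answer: -9576/37 ≈ -258.81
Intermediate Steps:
C = -9 (C = (½)*(-18) = -9)
h = -1/37 (h = 1/(-9 - 28) = 1/(-37) = -1/37 ≈ -0.027027)
b(u, Q) = 258 + Q*u (b(u, Q) = u*Q + 258 = Q*u + 258 = 258 + Q*u)
-b(F, h) = -(258 - 1/37*(-30)) = -(258 + 30/37) = -1*9576/37 = -9576/37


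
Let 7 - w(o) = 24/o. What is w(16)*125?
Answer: 1375/2 ≈ 687.50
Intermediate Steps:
w(o) = 7 - 24/o
w(16)*125 = (7 - 24/16)*125 = (7 - 24*1/16)*125 = (7 - 3/2)*125 = (11/2)*125 = 1375/2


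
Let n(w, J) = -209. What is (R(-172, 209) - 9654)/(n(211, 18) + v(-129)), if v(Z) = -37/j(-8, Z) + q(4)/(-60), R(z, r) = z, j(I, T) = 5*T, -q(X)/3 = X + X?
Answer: 633777/13451 ≈ 47.117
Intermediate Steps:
q(X) = -6*X (q(X) = -3*(X + X) = -6*X)
v(Z) = ⅖ - 37/(5*Z) (v(Z) = -37*1/(5*Z) - 6*4/(-60) = -37/(5*Z) - 24*(-1/60) = -37/(5*Z) + ⅖ = ⅖ - 37/(5*Z))
(R(-172, 209) - 9654)/(n(211, 18) + v(-129)) = (-172 - 9654)/(-209 + (⅕)*(-37 + 2*(-129))/(-129)) = -9826/(-209 + (⅕)*(-1/129)*(-37 - 258)) = -9826/(-209 + (⅕)*(-1/129)*(-295)) = -9826/(-209 + 59/129) = -9826/(-26902/129) = -9826*(-129/26902) = 633777/13451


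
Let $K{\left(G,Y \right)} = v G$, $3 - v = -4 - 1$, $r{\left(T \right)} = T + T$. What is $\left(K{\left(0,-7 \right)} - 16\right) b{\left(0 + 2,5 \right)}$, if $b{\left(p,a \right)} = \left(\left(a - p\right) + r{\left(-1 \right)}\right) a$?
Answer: $-80$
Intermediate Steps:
$r{\left(T \right)} = 2 T$
$v = 8$ ($v = 3 - \left(-4 - 1\right) = 3 - -5 = 3 + 5 = 8$)
$b{\left(p,a \right)} = a \left(-2 + a - p\right)$ ($b{\left(p,a \right)} = \left(\left(a - p\right) + 2 \left(-1\right)\right) a = \left(\left(a - p\right) - 2\right) a = \left(-2 + a - p\right) a = a \left(-2 + a - p\right)$)
$K{\left(G,Y \right)} = 8 G$
$\left(K{\left(0,-7 \right)} - 16\right) b{\left(0 + 2,5 \right)} = \left(8 \cdot 0 - 16\right) 5 \left(-2 + 5 - \left(0 + 2\right)\right) = \left(0 - 16\right) 5 \left(-2 + 5 - 2\right) = - 16 \cdot 5 \left(-2 + 5 - 2\right) = - 16 \cdot 5 \cdot 1 = \left(-16\right) 5 = -80$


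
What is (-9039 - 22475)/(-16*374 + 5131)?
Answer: 31514/853 ≈ 36.945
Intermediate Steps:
(-9039 - 22475)/(-16*374 + 5131) = -31514/(-5984 + 5131) = -31514/(-853) = -31514*(-1/853) = 31514/853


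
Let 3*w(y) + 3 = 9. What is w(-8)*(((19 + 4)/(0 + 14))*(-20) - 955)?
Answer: -13830/7 ≈ -1975.7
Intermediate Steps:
w(y) = 2 (w(y) = -1 + (1/3)*9 = -1 + 3 = 2)
w(-8)*(((19 + 4)/(0 + 14))*(-20) - 955) = 2*(((19 + 4)/(0 + 14))*(-20) - 955) = 2*((23/14)*(-20) - 955) = 2*(-230/7 - 955) = 2*(-6915/7) = -13830/7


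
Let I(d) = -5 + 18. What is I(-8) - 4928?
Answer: -4915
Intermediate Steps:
I(d) = 13
I(-8) - 4928 = 13 - 4928 = -4915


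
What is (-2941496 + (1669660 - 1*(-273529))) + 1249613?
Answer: 251306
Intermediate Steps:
(-2941496 + (1669660 - 1*(-273529))) + 1249613 = (-2941496 + (1669660 + 273529)) + 1249613 = (-2941496 + 1943189) + 1249613 = -998307 + 1249613 = 251306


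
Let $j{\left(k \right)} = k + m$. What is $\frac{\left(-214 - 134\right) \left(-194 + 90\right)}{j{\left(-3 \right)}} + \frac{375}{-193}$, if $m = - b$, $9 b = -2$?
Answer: $- \frac{62874879}{4825} \approx -13031.0$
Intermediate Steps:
$b = - \frac{2}{9}$ ($b = \frac{1}{9} \left(-2\right) = - \frac{2}{9} \approx -0.22222$)
$m = \frac{2}{9}$ ($m = \left(-1\right) \left(- \frac{2}{9}\right) = \frac{2}{9} \approx 0.22222$)
$j{\left(k \right)} = \frac{2}{9} + k$ ($j{\left(k \right)} = k + \frac{2}{9} = \frac{2}{9} + k$)
$\frac{\left(-214 - 134\right) \left(-194 + 90\right)}{j{\left(-3 \right)}} + \frac{375}{-193} = \frac{\left(-214 - 134\right) \left(-194 + 90\right)}{\frac{2}{9} - 3} + \frac{375}{-193} = \frac{\left(-348\right) \left(-104\right)}{- \frac{25}{9}} + 375 \left(- \frac{1}{193}\right) = 36192 \left(- \frac{9}{25}\right) - \frac{375}{193} = - \frac{325728}{25} - \frac{375}{193} = - \frac{62874879}{4825}$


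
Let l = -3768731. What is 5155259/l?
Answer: -5155259/3768731 ≈ -1.3679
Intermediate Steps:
5155259/l = 5155259/(-3768731) = 5155259*(-1/3768731) = -5155259/3768731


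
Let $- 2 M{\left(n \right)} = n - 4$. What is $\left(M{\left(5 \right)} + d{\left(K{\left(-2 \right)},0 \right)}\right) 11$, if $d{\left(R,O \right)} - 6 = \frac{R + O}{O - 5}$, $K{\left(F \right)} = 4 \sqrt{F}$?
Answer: $\frac{121}{2} - \frac{44 i \sqrt{2}}{5} \approx 60.5 - 12.445 i$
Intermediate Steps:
$M{\left(n \right)} = 2 - \frac{n}{2}$ ($M{\left(n \right)} = - \frac{n - 4}{2} = - \frac{-4 + n}{2} = 2 - \frac{n}{2}$)
$d{\left(R,O \right)} = 6 + \frac{O + R}{-5 + O}$ ($d{\left(R,O \right)} = 6 + \frac{R + O}{O - 5} = 6 + \frac{O + R}{-5 + O}$)
$\left(M{\left(5 \right)} + d{\left(K{\left(-2 \right)},0 \right)}\right) 11 = \left(\left(2 - \frac{5}{2}\right) + \frac{-30 + 4 \sqrt{-2} + 7 \cdot 0}{-5 + 0}\right) 11 = \left(\left(2 - \frac{5}{2}\right) + \frac{-30 + 4 i \sqrt{2} + 0}{-5}\right) 11 = \left(- \frac{1}{2} - \frac{-30 + 4 i \sqrt{2} + 0}{5}\right) 11 = \left(- \frac{1}{2} - \frac{-30 + 4 i \sqrt{2}}{5}\right) 11 = \left(- \frac{1}{2} + \left(6 - \frac{4 i \sqrt{2}}{5}\right)\right) 11 = \left(\frac{11}{2} - \frac{4 i \sqrt{2}}{5}\right) 11 = \frac{121}{2} - \frac{44 i \sqrt{2}}{5}$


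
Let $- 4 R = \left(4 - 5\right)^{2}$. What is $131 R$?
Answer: $- \frac{131}{4} \approx -32.75$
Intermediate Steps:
$R = - \frac{1}{4}$ ($R = - \frac{\left(4 - 5\right)^{2}}{4} = - \frac{\left(-1\right)^{2}}{4} = \left(- \frac{1}{4}\right) 1 = - \frac{1}{4} \approx -0.25$)
$131 R = 131 \left(- \frac{1}{4}\right) = - \frac{131}{4}$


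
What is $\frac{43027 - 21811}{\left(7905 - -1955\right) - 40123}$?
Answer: $- \frac{21216}{30263} \approx -0.70105$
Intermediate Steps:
$\frac{43027 - 21811}{\left(7905 - -1955\right) - 40123} = \frac{21216}{\left(7905 + 1955\right) - 40123} = \frac{21216}{9860 - 40123} = \frac{21216}{-30263} = 21216 \left(- \frac{1}{30263}\right) = - \frac{21216}{30263}$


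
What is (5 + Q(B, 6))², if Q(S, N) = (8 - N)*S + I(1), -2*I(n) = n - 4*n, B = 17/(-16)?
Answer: 1225/64 ≈ 19.141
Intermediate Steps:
B = -17/16 (B = 17*(-1/16) = -17/16 ≈ -1.0625)
I(n) = 3*n/2 (I(n) = -(n - 4*n)/2 = -(-3)*n/2 = 3*n/2)
Q(S, N) = 3/2 + S*(8 - N) (Q(S, N) = (8 - N)*S + (3/2)*1 = S*(8 - N) + 3/2 = 3/2 + S*(8 - N))
(5 + Q(B, 6))² = (5 + (3/2 + 8*(-17/16) - 1*6*(-17/16)))² = (5 + (3/2 - 17/2 + 51/8))² = (5 - 5/8)² = (35/8)² = 1225/64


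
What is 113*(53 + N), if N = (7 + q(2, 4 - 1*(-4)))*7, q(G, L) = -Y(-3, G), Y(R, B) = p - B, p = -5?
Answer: 17063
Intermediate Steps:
Y(R, B) = -5 - B
q(G, L) = 5 + G (q(G, L) = -(-5 - G) = 5 + G)
N = 98 (N = (7 + (5 + 2))*7 = (7 + 7)*7 = 14*7 = 98)
113*(53 + N) = 113*(53 + 98) = 113*151 = 17063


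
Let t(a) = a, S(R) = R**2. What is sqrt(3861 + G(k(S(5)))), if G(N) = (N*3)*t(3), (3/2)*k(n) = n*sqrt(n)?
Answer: sqrt(4611) ≈ 67.904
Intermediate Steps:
k(n) = 2*n**(3/2)/3 (k(n) = 2*(n*sqrt(n))/3 = 2*n**(3/2)/3)
G(N) = 9*N (G(N) = (N*3)*3 = (3*N)*3 = 9*N)
sqrt(3861 + G(k(S(5)))) = sqrt(3861 + 9*(2*(5**2)**(3/2)/3)) = sqrt(3861 + 9*(2*25**(3/2)/3)) = sqrt(3861 + 9*((2/3)*125)) = sqrt(3861 + 9*(250/3)) = sqrt(3861 + 750) = sqrt(4611)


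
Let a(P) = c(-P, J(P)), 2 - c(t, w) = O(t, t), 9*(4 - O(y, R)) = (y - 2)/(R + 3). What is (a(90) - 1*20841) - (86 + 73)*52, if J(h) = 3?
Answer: -22793821/783 ≈ -29111.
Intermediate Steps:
O(y, R) = 4 - (-2 + y)/(9*(3 + R)) (O(y, R) = 4 - (y - 2)/(9*(R + 3)) = 4 - (-2 + y)/(9*(3 + R)))
c(t, w) = 2 - (110 + 35*t)/(9*(3 + t)) (c(t, w) = 2 - (110 - t + 36*t)/(9*(3 + t)) = 2 - (110 + 35*t)/(9*(3 + t)))
a(P) = (-56 + 17*P)/(9*(3 - P)) (a(P) = (-56 - (-17)*P)/(9*(3 - P)) = (-56 + 17*P)/(9*(3 - P)))
(a(90) - 1*20841) - (86 + 73)*52 = ((56 - 17*90)/(9*(-3 + 90)) - 1*20841) - (86 + 73)*52 = ((⅑)*(56 - 1530)/87 - 20841) - 159*52 = ((⅑)*(1/87)*(-1474) - 20841) - 1*8268 = (-1474/783 - 20841) - 8268 = -16319977/783 - 8268 = -22793821/783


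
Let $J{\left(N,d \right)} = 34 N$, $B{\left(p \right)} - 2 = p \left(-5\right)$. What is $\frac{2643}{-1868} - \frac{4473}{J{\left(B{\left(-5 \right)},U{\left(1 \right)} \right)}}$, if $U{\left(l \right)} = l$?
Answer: $- \frac{598991}{95268} \approx -6.2874$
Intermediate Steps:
$B{\left(p \right)} = 2 - 5 p$ ($B{\left(p \right)} = 2 + p \left(-5\right) = 2 - 5 p$)
$\frac{2643}{-1868} - \frac{4473}{J{\left(B{\left(-5 \right)},U{\left(1 \right)} \right)}} = \frac{2643}{-1868} - \frac{4473}{34 \left(2 - -25\right)} = 2643 \left(- \frac{1}{1868}\right) - \frac{4473}{34 \left(2 + 25\right)} = - \frac{2643}{1868} - \frac{4473}{34 \cdot 27} = - \frac{2643}{1868} - \frac{4473}{918} = - \frac{2643}{1868} - \frac{497}{102} = - \frac{598991}{95268}$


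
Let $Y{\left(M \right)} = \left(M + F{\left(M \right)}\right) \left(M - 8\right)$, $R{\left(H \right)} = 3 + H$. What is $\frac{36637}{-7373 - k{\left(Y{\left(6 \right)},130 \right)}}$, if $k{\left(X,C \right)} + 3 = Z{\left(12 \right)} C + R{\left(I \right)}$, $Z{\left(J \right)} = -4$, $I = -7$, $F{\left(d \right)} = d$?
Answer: $- \frac{36637}{6846} \approx -5.3516$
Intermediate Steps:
$Y{\left(M \right)} = 2 M \left(-8 + M\right)$ ($Y{\left(M \right)} = \left(M + M\right) \left(M - 8\right) = 2 M \left(-8 + M\right)$)
$k{\left(X,C \right)} = -7 - 4 C$ ($k{\left(X,C \right)} = -3 - \left(4 + 4 C\right) = -7 - 4 C$)
$\frac{36637}{-7373 - k{\left(Y{\left(6 \right)},130 \right)}} = \frac{36637}{-7373 - \left(-7 - 520\right)} = \frac{36637}{-7373 - -527} = \frac{36637}{-7373 + 527} = \frac{36637}{-6846} = 36637 \left(- \frac{1}{6846}\right) = - \frac{36637}{6846}$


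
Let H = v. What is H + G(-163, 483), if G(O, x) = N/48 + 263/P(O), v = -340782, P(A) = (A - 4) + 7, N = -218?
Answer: -163578329/480 ≈ -3.4079e+5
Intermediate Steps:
P(A) = 3 + A (P(A) = (-4 + A) + 7 = 3 + A)
G(O, x) = -109/24 + 263/(3 + O) (G(O, x) = -218/48 + 263/(3 + O) = -218*1/48 + 263/(3 + O) = -109/24 + 263/(3 + O))
H = -340782
H + G(-163, 483) = -340782 + (5985 - 109*(-163))/(24*(3 - 163)) = -340782 + (1/24)*(5985 + 17767)/(-160) = -340782 + (1/24)*(-1/160)*23752 = -340782 - 2969/480 = -163578329/480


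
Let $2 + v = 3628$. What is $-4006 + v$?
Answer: $-380$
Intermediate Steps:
$v = 3626$ ($v = -2 + 3628 = 3626$)
$-4006 + v = -4006 + 3626 = -380$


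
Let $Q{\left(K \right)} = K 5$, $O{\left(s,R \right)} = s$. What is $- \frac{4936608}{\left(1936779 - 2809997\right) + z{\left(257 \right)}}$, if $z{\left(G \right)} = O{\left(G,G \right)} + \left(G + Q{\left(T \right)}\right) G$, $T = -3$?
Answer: $\frac{4936608}{810767} \approx 6.0888$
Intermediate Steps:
$Q{\left(K \right)} = 5 K$
$z{\left(G \right)} = G + G \left(-15 + G\right)$ ($z{\left(G \right)} = G + \left(G + 5 \left(-3\right)\right) G = G + \left(G - 15\right) G = G + \left(-15 + G\right) G = G + G \left(-15 + G\right)$)
$- \frac{4936608}{\left(1936779 - 2809997\right) + z{\left(257 \right)}} = - \frac{4936608}{\left(1936779 - 2809997\right) + 257 \left(-14 + 257\right)} = - \frac{4936608}{-873218 + 257 \cdot 243} = - \frac{4936608}{-873218 + 62451} = - \frac{4936608}{-810767} = \left(-4936608\right) \left(- \frac{1}{810767}\right) = \frac{4936608}{810767}$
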